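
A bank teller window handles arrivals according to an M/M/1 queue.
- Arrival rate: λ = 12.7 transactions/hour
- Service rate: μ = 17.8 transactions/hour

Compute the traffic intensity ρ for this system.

Server utilization: ρ = λ/μ
ρ = 12.7/17.8 = 0.7135
The server is busy 71.35% of the time.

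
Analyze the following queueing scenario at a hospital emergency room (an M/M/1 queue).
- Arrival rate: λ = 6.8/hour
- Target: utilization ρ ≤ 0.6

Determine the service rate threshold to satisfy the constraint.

ρ = λ/μ, so μ = λ/ρ
μ ≥ 6.8/0.6 = 11.3333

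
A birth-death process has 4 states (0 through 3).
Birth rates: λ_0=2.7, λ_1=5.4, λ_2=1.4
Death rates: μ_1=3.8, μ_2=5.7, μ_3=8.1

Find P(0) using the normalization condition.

Ratios P(n)/P(0) = (λ₀···λₙ₋₁)/(μ₁···μₙ):
P(1)/P(0) = (2.7)/(3.8) = 0.71053
P(2)/P(0) = (2.7×5.4)/(3.8×5.7) = 0.67313
P(3)/P(0) = (2.7×5.4×1.4)/(3.8×5.7×8.1) = 0.11634

Normalization: ∑ P(n) = 1
P(0) × (1.0000 + 0.71053 + 0.67313 + 0.11634) = 1
P(0) × 2.5000 = 1
P(0) = 1/2.5000 = 0.4000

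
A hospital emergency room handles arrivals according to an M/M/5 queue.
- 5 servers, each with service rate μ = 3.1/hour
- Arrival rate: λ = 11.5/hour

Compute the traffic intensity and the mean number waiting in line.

Traffic intensity: ρ = λ/(cμ) = 11.5/(5×3.1) = 0.7419
Since ρ = 0.7419 < 1, system is stable.
Offered load a = λ/μ = cρ = 11.5/3.1 = 3.7097
P₀ = [ Σₙ₌₀^4 aⁿ/n! + a^5/(5!(1-ρ)) ]⁻¹
Σ = a^0/0! + a^1/1! + a^2/2! + a^3/3! + a^4/4! = 1.00000 + 3.70968 + 6.88085 + 8.50858 + 7.89102 = 27.9901
a^5/(5!(1-ρ)) = 702.5557/(120 × 0.258065) = 22.6867
P₀ = 1/(27.9901 + 22.6867) = 0.01973
Lq = P₀·a^5·ρ / (5!(1-ρ)²) = 0.019733 × 702.5557 × 0.74194 / (120 × 0.066597) = 1.2871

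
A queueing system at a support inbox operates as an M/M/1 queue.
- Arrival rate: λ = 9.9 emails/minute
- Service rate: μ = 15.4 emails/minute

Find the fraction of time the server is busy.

Server utilization: ρ = λ/μ
ρ = 9.9/15.4 = 0.6429
The server is busy 64.29% of the time.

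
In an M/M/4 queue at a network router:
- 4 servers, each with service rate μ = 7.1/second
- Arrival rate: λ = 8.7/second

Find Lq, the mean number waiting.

Traffic intensity: ρ = λ/(cμ) = 8.7/(4×7.1) = 0.3063
Since ρ = 0.3063 < 1, system is stable.
Offered load a = λ/μ = cρ = 8.7/7.1 = 1.2254
P₀ = [ Σₙ₌₀^3 aⁿ/n! + a^4/(4!(1-ρ)) ]⁻¹
Σ = a^0/0! + a^1/1! + a^2/2! + a^3/3! = 1.0000 + 1.2254 + 0.7507 + 0.3066 = 3.2827
a^4/(4!(1-ρ)) = 2.2545/(24 × 0.6937) = 0.1354
P₀ = 1/(3.2827 + 0.1354) = 0.2926
Lq = P₀·a^4·ρ / (4!(1-ρ)²) = 0.2926 × 2.2545 × 0.3063 / (24 × 0.4812) = 0.01750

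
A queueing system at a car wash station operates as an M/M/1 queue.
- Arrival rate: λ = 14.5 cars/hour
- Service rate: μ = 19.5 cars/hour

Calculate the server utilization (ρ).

Server utilization: ρ = λ/μ
ρ = 14.5/19.5 = 0.7436
The server is busy 74.36% of the time.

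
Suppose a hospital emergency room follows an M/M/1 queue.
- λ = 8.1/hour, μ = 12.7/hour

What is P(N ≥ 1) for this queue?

ρ = λ/μ = 8.1/12.7 = 0.6378
P(N ≥ n) = ρⁿ
P(N ≥ 1) = 0.6378^1
P(N ≥ 1) = 0.6378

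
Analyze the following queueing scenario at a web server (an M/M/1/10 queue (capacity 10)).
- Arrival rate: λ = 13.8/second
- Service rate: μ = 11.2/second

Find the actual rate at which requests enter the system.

ρ = λ/μ = 13.8/11.2 = 1.23214
P₀ = (1-ρ)/(1-ρ^(K+1)) = (1-1.23214)/(1-1.23214^11) = -0.2321/-8.9371 = 0.02597
P_K = P₀×ρ^K = 0.025975 × 1.23214^10 = 0.025975 × 8.0649 = 0.2095
λ_eff = λ(1-P_K) = 13.8 × (1 - 0.209486) = 13.8 × 0.790514 = 10.9091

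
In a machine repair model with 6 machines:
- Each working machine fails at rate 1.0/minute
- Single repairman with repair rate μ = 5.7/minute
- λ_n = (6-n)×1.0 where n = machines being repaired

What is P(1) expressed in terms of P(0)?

P(1)/P(0) = ∏_{i=0}^{1-1} λ_i/μ_{i+1}
= (6-0)×1.0/5.7
= 1.0526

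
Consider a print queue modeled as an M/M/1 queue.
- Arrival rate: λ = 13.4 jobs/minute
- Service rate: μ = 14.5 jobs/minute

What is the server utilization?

Server utilization: ρ = λ/μ
ρ = 13.4/14.5 = 0.9241
The server is busy 92.41% of the time.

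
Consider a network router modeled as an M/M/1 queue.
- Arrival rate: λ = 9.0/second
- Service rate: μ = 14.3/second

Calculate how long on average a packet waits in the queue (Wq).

First, compute utilization: ρ = λ/μ = 9.0/14.3 = 0.6294
For M/M/1: Wq = λ/(μ(μ-λ))
Wq = 9.0/(14.3 × (14.3-9.0))
Wq = 9.0/(14.3 × 5.30)
Wq = 0.1187 seconds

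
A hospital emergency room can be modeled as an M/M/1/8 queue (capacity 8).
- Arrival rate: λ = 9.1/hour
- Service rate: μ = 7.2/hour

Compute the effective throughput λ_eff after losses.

ρ = λ/μ = 9.1/7.2 = 1.26389
P₀ = (1-ρ)/(1-ρ^(K+1)) = (1-1.26389)/(1-1.26389^9) = -0.2639/-7.2297 = 0.03650
P_K = P₀×ρ^K = 0.03650 × 1.26389^8 = 0.03650 × 6.5114 = 0.2377
λ_eff = λ(1-P_K) = 9.1 × (1 - 0.23767) = 9.1 × 0.76233 = 6.9372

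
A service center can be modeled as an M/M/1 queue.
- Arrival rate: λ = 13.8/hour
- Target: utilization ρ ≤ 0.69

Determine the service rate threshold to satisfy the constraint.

ρ = λ/μ, so μ = λ/ρ
μ ≥ 13.8/0.69 = 20.0000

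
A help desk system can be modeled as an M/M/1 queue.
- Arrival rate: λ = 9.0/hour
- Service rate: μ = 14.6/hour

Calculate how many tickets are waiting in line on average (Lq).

ρ = λ/μ = 9.0/14.6 = 0.6164
For M/M/1: Lq = λ²/(μ(μ-λ))
Lq = 81.00/(14.6 × 5.60)
Lq = 0.9907 tickets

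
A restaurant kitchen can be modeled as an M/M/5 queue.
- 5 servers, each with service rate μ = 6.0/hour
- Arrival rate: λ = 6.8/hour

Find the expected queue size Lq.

Traffic intensity: ρ = λ/(cμ) = 6.8/(5×6.0) = 0.2267
Since ρ = 0.2267 < 1, system is stable.
Offered load a = λ/μ = cρ = 6.8/6.0 = 1.1333
P₀ = [ Σₙ₌₀^4 aⁿ/n! + a^5/(5!(1-ρ)) ]⁻¹
Σ = a^0/0! + a^1/1! + a^2/2! + a^3/3! + a^4/4! = 1.0000 + 1.1333 + 0.64222 + 0.24262 + 0.068742 = 3.0869
a^5/(5!(1-ρ)) = 1.8698/(120 × 0.7733) = 0.02015
P₀ = 1/(3.0869 + 0.02015) = 0.3218
Lq = P₀·a^5·ρ / (5!(1-ρ)²) = 0.3218 × 1.8698 × 0.2267 / (120 × 0.5980) = 0.001901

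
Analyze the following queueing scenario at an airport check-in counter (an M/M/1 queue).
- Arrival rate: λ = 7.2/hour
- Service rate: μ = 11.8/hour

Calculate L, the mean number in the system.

ρ = λ/μ = 7.2/11.8 = 0.6102
For M/M/1: L = λ/(μ-λ)
L = 7.2/(11.8-7.2) = 7.2/4.60
L = 1.5652 passengers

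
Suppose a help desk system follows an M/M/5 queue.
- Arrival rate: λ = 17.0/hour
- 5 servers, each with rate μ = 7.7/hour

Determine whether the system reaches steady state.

Stability requires ρ = λ/(cμ) < 1
ρ = 17.0/(5 × 7.7) = 17.0/38.50 = 0.4416
Since 0.4416 < 1, the system is STABLE.
The servers are busy 44.16% of the time.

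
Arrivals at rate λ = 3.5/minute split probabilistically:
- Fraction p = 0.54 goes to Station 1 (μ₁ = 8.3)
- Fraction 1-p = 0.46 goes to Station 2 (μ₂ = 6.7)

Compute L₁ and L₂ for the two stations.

Effective rates: λ₁ = 3.5×0.54 = 1.89, λ₂ = 3.5×0.46 = 1.61
Station 1: ρ₁ = 1.89/8.3 = 0.22771, L₁ = ρ₁/(1-ρ₁) = 0.22771/(1-0.22771) = 0.2949
Station 2: ρ₂ = 1.61/6.7 = 0.2403, L₂ = ρ₂/(1-ρ₂) = 0.2403/(1-0.2403) = 0.3163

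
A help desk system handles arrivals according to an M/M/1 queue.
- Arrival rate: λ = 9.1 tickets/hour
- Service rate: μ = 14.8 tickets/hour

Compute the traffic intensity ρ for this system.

Server utilization: ρ = λ/μ
ρ = 9.1/14.8 = 0.6149
The server is busy 61.49% of the time.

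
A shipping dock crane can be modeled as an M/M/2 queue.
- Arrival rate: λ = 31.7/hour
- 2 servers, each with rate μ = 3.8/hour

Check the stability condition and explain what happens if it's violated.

Stability requires ρ = λ/(cμ) < 1
ρ = 31.7/(2 × 3.8) = 31.7/7.60 = 4.1711
Since 4.1711 ≥ 1, the system is UNSTABLE.
Need c > λ/μ = 31.7/3.8 = 8.34.
Minimum servers needed: c = 9.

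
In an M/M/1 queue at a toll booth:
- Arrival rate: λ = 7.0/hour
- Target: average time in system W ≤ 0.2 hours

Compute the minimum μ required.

For M/M/1: W = 1/(μ-λ)
Need W ≤ 0.2, so 1/(μ-λ) ≤ 0.2
μ - λ ≥ 1/0.2 = 5.0000
μ ≥ 7.0 + 5.0000 = 12.0000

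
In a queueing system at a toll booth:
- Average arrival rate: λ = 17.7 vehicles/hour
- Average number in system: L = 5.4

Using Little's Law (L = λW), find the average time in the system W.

Little's Law: L = λW, so W = L/λ
W = 5.4/17.7 = 0.3051 hours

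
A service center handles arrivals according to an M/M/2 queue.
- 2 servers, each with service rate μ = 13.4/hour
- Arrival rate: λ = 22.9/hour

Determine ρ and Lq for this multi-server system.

Traffic intensity: ρ = λ/(cμ) = 22.9/(2×13.4) = 0.8545
Since ρ = 0.8545 < 1, system is stable.
Offered load a = λ/μ = cρ = 22.9/13.4 = 1.7090
P₀ = [ Σₙ₌₀^1 aⁿ/n! + a^2/(2!(1-ρ)) ]⁻¹
Σ = a^0/0! + a^1/1! = 1.0000 + 1.7090 = 2.7090
a^2/(2!(1-ρ)) = 2.920528/(2 × 0.1455224) = 10.0346
P₀ = 1/(2.7090 + 10.0346) = 0.07847
Lq = P₀·a^2·ρ / (2!(1-ρ)²) = 0.0784708 × 2.92053 × 0.854478 / (2 × 0.0211768) = 4.6236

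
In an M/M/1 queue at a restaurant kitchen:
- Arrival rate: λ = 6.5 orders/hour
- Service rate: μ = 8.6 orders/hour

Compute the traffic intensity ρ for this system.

Server utilization: ρ = λ/μ
ρ = 6.5/8.6 = 0.7558
The server is busy 75.58% of the time.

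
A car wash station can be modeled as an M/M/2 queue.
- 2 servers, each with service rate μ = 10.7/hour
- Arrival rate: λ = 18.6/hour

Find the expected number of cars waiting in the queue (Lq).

Traffic intensity: ρ = λ/(cμ) = 18.6/(2×10.7) = 0.8692
Since ρ = 0.8692 < 1, system is stable.
Offered load a = λ/μ = cρ = 18.6/10.7 = 1.7383
P₀ = [ Σₙ₌₀^1 aⁿ/n! + a^2/(2!(1-ρ)) ]⁻¹
Σ = a^0/0! + a^1/1! = 1.0000 + 1.7383 = 2.7383
a^2/(2!(1-ρ)) = 3.02175/(2 × 0.130841) = 11.5474
P₀ = 1/(2.7383 + 11.5474) = 0.07000
Lq = P₀·a^2·ρ / (2!(1-ρ)²) = 0.07000 × 3.0217 × 0.8692 / (2 × 0.01712) = 5.3695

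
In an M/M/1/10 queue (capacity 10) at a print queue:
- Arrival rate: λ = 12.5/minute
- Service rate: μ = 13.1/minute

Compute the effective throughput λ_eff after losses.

ρ = λ/μ = 12.5/13.1 = 0.954198
P₀ = (1-ρ)/(1-ρ^(K+1)) = (1-0.954198)/(1-0.954198^11) = 0.04580/0.4029 = 0.1137
P_K = P₀×ρ^K = 0.11367 × 0.954198^10 = 0.11367 × 0.62573 = 0.07113
λ_eff = λ(1-P_K) = 12.5 × (1 - 0.07113) = 12.5 × 0.92887 = 11.6109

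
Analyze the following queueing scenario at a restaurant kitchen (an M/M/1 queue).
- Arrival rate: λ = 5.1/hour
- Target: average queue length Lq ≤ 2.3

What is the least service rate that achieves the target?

For M/M/1: Lq = λ²/(μ(μ-λ))
Need Lq ≤ 2.3, i.e. μ(μ-λ) ≥ λ²/2.3
μ² - 5.1μ - 26.01/2.3 ≥ 0  →  μ² - 5.1μ - 11.3087 ≥ 0
Quadratic formula (positive root): μ = [λ + √(λ² + 4×11.3087)]/2
Discriminant: 26.01 + 4×11.3087 = 71.2448, √71.2448 = 8.4407
μ ≥ (5.1 + 8.4407)/2 = 6.7703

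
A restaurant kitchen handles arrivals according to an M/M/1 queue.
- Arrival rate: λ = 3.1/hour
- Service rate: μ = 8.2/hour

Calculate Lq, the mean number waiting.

ρ = λ/μ = 3.1/8.2 = 0.3780
For M/M/1: Lq = λ²/(μ(μ-λ))
Lq = 9.61/(8.2 × 5.10)
Lq = 0.2298 orders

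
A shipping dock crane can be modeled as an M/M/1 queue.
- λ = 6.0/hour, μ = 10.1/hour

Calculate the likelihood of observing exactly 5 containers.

ρ = λ/μ = 6.0/10.1 = 0.59406
P(n) = (1-ρ)ρⁿ
P(5) = (1-0.59406) × 0.59406^5
P(5) = 0.4059 × 0.07399
P(5) = 0.03003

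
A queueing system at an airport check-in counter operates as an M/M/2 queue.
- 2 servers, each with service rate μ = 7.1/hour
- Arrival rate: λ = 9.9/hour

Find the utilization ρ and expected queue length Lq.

Traffic intensity: ρ = λ/(cμ) = 9.9/(2×7.1) = 0.6972
Since ρ = 0.6972 < 1, system is stable.
Offered load a = λ/μ = cρ = 9.9/7.1 = 1.3944
P₀ = [ Σₙ₌₀^1 aⁿ/n! + a^2/(2!(1-ρ)) ]⁻¹
Σ = a^0/0! + a^1/1! = 1.0000 + 1.3944 = 2.3944
a^2/(2!(1-ρ)) = 1.9443/(2 × 0.30282) = 3.2103
P₀ = 1/(2.3944 + 3.2103) = 0.1784
Lq = P₀·a^2·ρ / (2!(1-ρ)²) = 0.17842 × 1.9443 × 0.69718 / (2 × 0.091698) = 1.3187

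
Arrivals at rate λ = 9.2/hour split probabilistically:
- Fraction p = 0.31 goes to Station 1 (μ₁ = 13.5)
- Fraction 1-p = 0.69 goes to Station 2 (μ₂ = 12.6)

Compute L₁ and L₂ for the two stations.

Effective rates: λ₁ = 9.2×0.31 = 2.852, λ₂ = 9.2×0.69 = 6.348
Station 1: ρ₁ = 2.852/13.5 = 0.21126, L₁ = ρ₁/(1-ρ₁) = 0.21126/(1-0.21126) = 0.2678
Station 2: ρ₂ = 6.348/12.6 = 0.50381, L₂ = ρ₂/(1-ρ₂) = 0.50381/(1-0.50381) = 1.0154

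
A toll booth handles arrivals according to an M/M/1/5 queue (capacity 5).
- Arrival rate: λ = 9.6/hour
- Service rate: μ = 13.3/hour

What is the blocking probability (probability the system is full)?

ρ = λ/μ = 9.6/13.3 = 0.7218
P₀ = (1-ρ)/(1-ρ^(K+1)) = (1-0.7218)/(1-0.7218^6) = 0.2782/0.8586 = 0.3240
P_K = P₀×ρ^K = 0.32402 × 0.7218^5 = 0.32402 × 0.19592 = 0.06348
Blocking probability = 6.35%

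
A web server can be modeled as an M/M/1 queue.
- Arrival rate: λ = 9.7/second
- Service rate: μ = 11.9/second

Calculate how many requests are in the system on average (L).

ρ = λ/μ = 9.7/11.9 = 0.8151
For M/M/1: L = λ/(μ-λ)
L = 9.7/(11.9-9.7) = 9.7/2.20
L = 4.4091 requests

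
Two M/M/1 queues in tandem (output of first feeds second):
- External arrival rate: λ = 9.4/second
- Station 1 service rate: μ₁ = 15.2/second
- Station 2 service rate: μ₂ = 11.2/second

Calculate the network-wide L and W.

By Jackson's theorem, each station behaves as independent M/M/1.
Station 1: ρ₁ = 9.4/15.2 = 0.6184, L₁ = ρ₁/(1-ρ₁) = λ/(μ₁-λ) = 9.4/5.80 = 1.6207
Station 2: ρ₂ = 9.4/11.2 = 0.8393, L₂ = ρ₂/(1-ρ₂) = λ/(μ₂-λ) = 9.4/1.80 = 5.2222
Total: L = L₁ + L₂ = 1.6207 + 5.2222 = 6.8429
W = L/λ = 6.8429/9.4 = 0.7280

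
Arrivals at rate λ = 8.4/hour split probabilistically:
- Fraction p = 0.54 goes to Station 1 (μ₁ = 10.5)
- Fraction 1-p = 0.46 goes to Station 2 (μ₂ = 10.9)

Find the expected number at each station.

Effective rates: λ₁ = 8.4×0.54 = 4.536, λ₂ = 8.4×0.46 = 3.864
Station 1: ρ₁ = 4.536/10.5 = 0.4320, L₁ = ρ₁/(1-ρ₁) = 0.4320/(1-0.4320) = 0.7606
Station 2: ρ₂ = 3.864/10.9 = 0.3545, L₂ = ρ₂/(1-ρ₂) = 0.3545/(1-0.3545) = 0.5492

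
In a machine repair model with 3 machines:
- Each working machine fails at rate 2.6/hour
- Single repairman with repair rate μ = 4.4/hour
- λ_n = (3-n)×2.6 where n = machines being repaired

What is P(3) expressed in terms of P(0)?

P(3)/P(0) = ∏_{i=0}^{3-1} λ_i/μ_{i+1}
= (3-0)×2.6/4.4 × (3-1)×2.6/4.4 × (3-2)×2.6/4.4
= 1.2380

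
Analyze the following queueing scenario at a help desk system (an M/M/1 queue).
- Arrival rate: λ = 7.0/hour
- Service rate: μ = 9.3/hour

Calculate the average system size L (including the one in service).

ρ = λ/μ = 7.0/9.3 = 0.7527
For M/M/1: L = λ/(μ-λ)
L = 7.0/(9.3-7.0) = 7.0/2.30
L = 3.0435 tickets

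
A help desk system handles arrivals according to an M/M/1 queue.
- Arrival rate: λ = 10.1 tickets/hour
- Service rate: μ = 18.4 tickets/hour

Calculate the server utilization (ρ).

Server utilization: ρ = λ/μ
ρ = 10.1/18.4 = 0.5489
The server is busy 54.89% of the time.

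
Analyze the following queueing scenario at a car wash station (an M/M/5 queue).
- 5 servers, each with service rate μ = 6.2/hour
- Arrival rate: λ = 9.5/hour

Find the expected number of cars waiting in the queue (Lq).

Traffic intensity: ρ = λ/(cμ) = 9.5/(5×6.2) = 0.3065
Since ρ = 0.3065 < 1, system is stable.
Offered load a = λ/μ = cρ = 9.5/6.2 = 1.5323
P₀ = [ Σₙ₌₀^4 aⁿ/n! + a^5/(5!(1-ρ)) ]⁻¹
Σ = a^0/0! + a^1/1! + a^2/2! + a^3/3! + a^4/4! = 1.00000 + 1.53226 + 1.17391 + 0.599576 + 0.229676 = 4.5354
a^5/(5!(1-ρ)) = 8.4462/(120 × 0.6935) = 0.1015
P₀ = 1/(4.5354 + 0.1015) = 0.2157
Lq = P₀·a^5·ρ / (5!(1-ρ)²) = 0.21566 × 8.4462 × 0.30645 / (120 × 0.48101) = 0.009671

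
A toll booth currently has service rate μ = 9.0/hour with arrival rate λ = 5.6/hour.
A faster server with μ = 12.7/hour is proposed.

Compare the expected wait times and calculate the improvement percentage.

System 1: ρ₁ = 5.6/9.0 = 0.6222, W₁ = 1/(9.0-5.6) = 0.29412
System 2: ρ₂ = 5.6/12.7 = 0.4409, W₂ = 1/(12.7-5.6) = 0.14085
Improvement: (W₁-W₂)/W₁ = (0.29412-0.14085)/0.29412 = 52.11%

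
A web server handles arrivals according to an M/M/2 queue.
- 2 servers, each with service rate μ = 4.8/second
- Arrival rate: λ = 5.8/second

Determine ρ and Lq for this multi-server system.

Traffic intensity: ρ = λ/(cμ) = 5.8/(2×4.8) = 0.6042
Since ρ = 0.6042 < 1, system is stable.
Offered load a = λ/μ = cρ = 5.8/4.8 = 1.2083
P₀ = [ Σₙ₌₀^1 aⁿ/n! + a^2/(2!(1-ρ)) ]⁻¹
Σ = a^0/0! + a^1/1! = 1.0000 + 1.2083 = 2.2083
a^2/(2!(1-ρ)) = 1.46007/(2 × 0.395833) = 1.8443
P₀ = 1/(2.2083 + 1.8443) = 0.2468
Lq = P₀·a^2·ρ / (2!(1-ρ)²) = 0.24675 × 1.4601 × 0.60417 / (2 × 0.15668) = 0.6946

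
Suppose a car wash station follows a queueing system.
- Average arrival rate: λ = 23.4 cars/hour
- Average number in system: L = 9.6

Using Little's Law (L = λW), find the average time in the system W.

Little's Law: L = λW, so W = L/λ
W = 9.6/23.4 = 0.4103 hours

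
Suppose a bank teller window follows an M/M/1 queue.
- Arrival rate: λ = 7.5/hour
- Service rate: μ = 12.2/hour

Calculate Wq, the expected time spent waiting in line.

First, compute utilization: ρ = λ/μ = 7.5/12.2 = 0.6148
For M/M/1: Wq = λ/(μ(μ-λ))
Wq = 7.5/(12.2 × (12.2-7.5))
Wq = 7.5/(12.2 × 4.70)
Wq = 0.1308 hours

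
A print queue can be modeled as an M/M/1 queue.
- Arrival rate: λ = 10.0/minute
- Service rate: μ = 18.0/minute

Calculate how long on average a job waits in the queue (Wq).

First, compute utilization: ρ = λ/μ = 10.0/18.0 = 0.5556
For M/M/1: Wq = λ/(μ(μ-λ))
Wq = 10.0/(18.0 × (18.0-10.0))
Wq = 10.0/(18.0 × 8.00)
Wq = 0.06944 minutes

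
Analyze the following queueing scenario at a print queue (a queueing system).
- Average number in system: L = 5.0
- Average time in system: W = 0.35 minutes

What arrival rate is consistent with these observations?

Little's Law: L = λW, so λ = L/W
λ = 5.0/0.35 = 14.2857 jobs/minute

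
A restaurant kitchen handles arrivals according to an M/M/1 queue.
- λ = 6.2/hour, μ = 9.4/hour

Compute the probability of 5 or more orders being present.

ρ = λ/μ = 6.2/9.4 = 0.65957
P(N ≥ n) = ρⁿ
P(N ≥ 5) = 0.65957^5
P(N ≥ 5) = 0.1248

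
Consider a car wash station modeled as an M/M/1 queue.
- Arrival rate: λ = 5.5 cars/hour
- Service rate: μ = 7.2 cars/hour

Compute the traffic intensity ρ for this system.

Server utilization: ρ = λ/μ
ρ = 5.5/7.2 = 0.7639
The server is busy 76.39% of the time.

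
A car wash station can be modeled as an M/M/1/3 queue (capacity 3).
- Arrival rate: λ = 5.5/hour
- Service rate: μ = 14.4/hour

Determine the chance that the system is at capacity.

ρ = λ/μ = 5.5/14.4 = 0.38194
P₀ = (1-ρ)/(1-ρ^(K+1)) = (1-0.38194)/(1-0.38194^4) = 0.61806/0.97872 = 0.6315
P_K = P₀×ρ^K = 0.6315 × 0.38194^3 = 0.6315 × 0.05572 = 0.03519
Blocking probability = 3.52%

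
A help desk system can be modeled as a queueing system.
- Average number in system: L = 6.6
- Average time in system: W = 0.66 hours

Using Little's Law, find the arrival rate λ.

Little's Law: L = λW, so λ = L/W
λ = 6.6/0.66 = 10.0000 tickets/hour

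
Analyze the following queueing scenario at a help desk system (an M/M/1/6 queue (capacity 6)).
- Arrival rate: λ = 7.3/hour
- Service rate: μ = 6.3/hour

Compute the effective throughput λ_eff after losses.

ρ = λ/μ = 7.3/6.3 = 1.15873
P₀ = (1-ρ)/(1-ρ^(K+1)) = (1-1.15873)/(1-1.15873^7) = -0.15873/-1.8046 = 0.08796
P_K = P₀×ρ^K = 0.08796 × 1.15873^6 = 0.08796 × 2.4204 = 0.2129
λ_eff = λ(1-P_K) = 7.3 × (1 - 0.21289) = 7.3 × 0.78711 = 5.7459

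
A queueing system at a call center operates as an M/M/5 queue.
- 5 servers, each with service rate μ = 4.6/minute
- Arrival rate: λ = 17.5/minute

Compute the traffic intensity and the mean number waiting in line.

Traffic intensity: ρ = λ/(cμ) = 17.5/(5×4.6) = 0.7609
Since ρ = 0.7609 < 1, system is stable.
Offered load a = λ/μ = cρ = 17.5/4.6 = 3.8043
P₀ = [ Σₙ₌₀^4 aⁿ/n! + a^5/(5!(1-ρ)) ]⁻¹
Σ = a^0/0! + a^1/1! + a^2/2! + a^3/3! + a^4/4! = 1.0000 + 3.8043 + 7.2365 + 9.1768 + 8.7279 = 29.9455
a^5/(5!(1-ρ)) = 796.8950/(120 × 0.23913) = 27.7706
P₀ = 1/(29.9455 + 27.7706) = 0.01733
Lq = P₀·a^5·ρ / (5!(1-ρ)²) = 0.017326 × 796.8950 × 0.76087 / (120 × 0.057183) = 1.5310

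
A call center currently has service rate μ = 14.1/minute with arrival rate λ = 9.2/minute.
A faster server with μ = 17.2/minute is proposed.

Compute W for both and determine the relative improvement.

System 1: ρ₁ = 9.2/14.1 = 0.6525, W₁ = 1/(14.1-9.2) = 0.20408
System 2: ρ₂ = 9.2/17.2 = 0.5349, W₂ = 1/(17.2-9.2) = 0.12500
Improvement: (W₁-W₂)/W₁ = (0.20408-0.12500)/0.20408 = 38.75%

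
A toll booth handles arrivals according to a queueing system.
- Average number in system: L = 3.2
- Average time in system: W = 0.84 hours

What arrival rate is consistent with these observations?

Little's Law: L = λW, so λ = L/W
λ = 3.2/0.84 = 3.8095 vehicles/hour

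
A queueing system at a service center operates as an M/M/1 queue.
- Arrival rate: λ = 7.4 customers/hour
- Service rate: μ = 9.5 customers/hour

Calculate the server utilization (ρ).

Server utilization: ρ = λ/μ
ρ = 7.4/9.5 = 0.7789
The server is busy 77.89% of the time.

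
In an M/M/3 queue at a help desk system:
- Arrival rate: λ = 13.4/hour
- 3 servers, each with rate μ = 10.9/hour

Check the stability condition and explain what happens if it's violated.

Stability requires ρ = λ/(cμ) < 1
ρ = 13.4/(3 × 10.9) = 13.4/32.70 = 0.4098
Since 0.4098 < 1, the system is STABLE.
The servers are busy 40.98% of the time.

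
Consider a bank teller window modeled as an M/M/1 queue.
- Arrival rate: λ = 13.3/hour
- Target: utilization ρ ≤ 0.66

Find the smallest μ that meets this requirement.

ρ = λ/μ, so μ = λ/ρ
μ ≥ 13.3/0.66 = 20.1515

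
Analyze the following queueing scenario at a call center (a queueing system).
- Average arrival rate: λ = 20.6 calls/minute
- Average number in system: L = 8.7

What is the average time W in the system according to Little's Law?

Little's Law: L = λW, so W = L/λ
W = 8.7/20.6 = 0.4223 minutes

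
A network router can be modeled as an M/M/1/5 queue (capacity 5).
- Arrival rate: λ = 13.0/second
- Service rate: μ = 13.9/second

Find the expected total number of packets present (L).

ρ = λ/μ = 13.0/13.9 = 0.93525
P₀ = (1-ρ)/(1-ρ^(K+1)) = (1-0.93525)/(1-0.93525^6) = 0.06475/0.3308 = 0.1957
P_K = P₀×ρ^K = 0.19575 × 0.93525^5 = 0.19575 × 0.71555 = 0.1401
L = ρ[1 - (K+1)ρ^K + Kρ^(K+1)] / [(1-ρ)(1-ρ^(K+1))]
L = 0.93525 × (1 - 6×0.7155477 + 5×0.6692160) / ((1 - 0.93525) × (1 - 0.6692160)) = 2.3053 packets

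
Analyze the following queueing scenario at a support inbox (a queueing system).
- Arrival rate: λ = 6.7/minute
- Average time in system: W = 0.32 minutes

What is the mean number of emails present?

Little's Law: L = λW
L = 6.7 × 0.32 = 2.1440 emails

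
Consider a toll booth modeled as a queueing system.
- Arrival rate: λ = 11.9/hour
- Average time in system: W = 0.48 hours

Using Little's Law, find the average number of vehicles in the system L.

Little's Law: L = λW
L = 11.9 × 0.48 = 5.7120 vehicles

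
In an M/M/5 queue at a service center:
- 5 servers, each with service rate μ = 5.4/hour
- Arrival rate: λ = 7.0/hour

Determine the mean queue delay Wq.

Traffic intensity: ρ = λ/(cμ) = 7.0/(5×5.4) = 0.2593
Since ρ = 0.2593 < 1, system is stable.
Offered load a = λ/μ = cρ = 7.0/5.4 = 1.2963
P₀ = [ Σₙ₌₀^4 aⁿ/n! + a^5/(5!(1-ρ)) ]⁻¹
Σ = a^0/0! + a^1/1! + a^2/2! + a^3/3! + a^4/4! = 1.0000 + 1.2963 + 0.8402 + 0.3630 + 0.1177 = 3.6172
a^5/(5!(1-ρ)) = 3.6603/(120 × 0.7407) = 0.04118
P₀ = 1/(3.6172 + 0.04118) = 0.2733
Lq = P₀·a^5·ρ / (5!(1-ρ)²) = 0.2733 × 3.6603 × 0.2593 / (120 × 0.5487) = 0.003940
Wq = Lq/λ = 0.0039396/7.0 = 0.0005628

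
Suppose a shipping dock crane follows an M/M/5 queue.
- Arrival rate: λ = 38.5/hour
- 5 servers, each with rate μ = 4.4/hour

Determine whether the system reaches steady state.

Stability requires ρ = λ/(cμ) < 1
ρ = 38.5/(5 × 4.4) = 38.5/22.00 = 1.7500
Since 1.7500 ≥ 1, the system is UNSTABLE.
Need c > λ/μ = 38.5/4.4 = 8.75.
Minimum servers needed: c = 9.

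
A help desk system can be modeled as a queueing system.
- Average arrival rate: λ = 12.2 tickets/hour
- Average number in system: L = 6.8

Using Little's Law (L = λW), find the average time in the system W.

Little's Law: L = λW, so W = L/λ
W = 6.8/12.2 = 0.5574 hours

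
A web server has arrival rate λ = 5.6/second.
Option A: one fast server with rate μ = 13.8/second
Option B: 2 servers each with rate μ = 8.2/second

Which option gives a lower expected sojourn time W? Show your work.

Option A: single server μ = 13.8 (M/M/1)
  ρ_A = 5.6/13.8 = 0.4058
  W_A = 1/(μ-λ) = 1/(13.8-5.6) = 1/8.20 = 0.1220

Option B: 2 servers μ = 8.2 (M/M/2)
  ρ_B = λ/(cμ) = 5.6/(2×8.2) = 0.3415
  Offered load a = λ/μ = cρ = 5.6/8.2 = 0.6829
  P₀ = [ Σₙ₌₀^1 aⁿ/n! + a^2/(2!(1-ρ)) ]⁻¹
  Σ = a^0/0! + a^1/1! = 1.0000 + 0.6829 = 1.6829
  a^2/(2!(1-ρ)) = 0.4664/(2 × 0.6585) = 0.3541
  P₀ = 1/(1.6829 + 0.3541) = 0.4909
  Lq = P₀·a^2·ρ / (2!(1-ρ)²) = 0.4909 × 0.4664 × 0.3415 / (2 × 0.4337) = 0.09014
  Wq_B = Lq/λ = 0.09014/5.6 = 0.016096
  W_B = Wq_B + 1/μ = 0.016096 + 0.12195 = 0.1380

Since W_A = 0.1220 < W_B = 0.1380, Option A (single fast server) has the shorter time in system.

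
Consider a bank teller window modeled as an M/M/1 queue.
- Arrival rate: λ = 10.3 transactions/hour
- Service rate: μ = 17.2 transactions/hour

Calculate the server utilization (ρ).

Server utilization: ρ = λ/μ
ρ = 10.3/17.2 = 0.5988
The server is busy 59.88% of the time.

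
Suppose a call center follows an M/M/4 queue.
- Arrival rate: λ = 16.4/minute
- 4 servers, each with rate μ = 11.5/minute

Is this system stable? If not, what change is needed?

Stability requires ρ = λ/(cμ) < 1
ρ = 16.4/(4 × 11.5) = 16.4/46.00 = 0.3565
Since 0.3565 < 1, the system is STABLE.
The servers are busy 35.65% of the time.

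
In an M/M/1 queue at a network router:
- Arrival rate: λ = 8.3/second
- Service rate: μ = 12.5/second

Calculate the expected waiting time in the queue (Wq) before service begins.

First, compute utilization: ρ = λ/μ = 8.3/12.5 = 0.6640
For M/M/1: Wq = λ/(μ(μ-λ))
Wq = 8.3/(12.5 × (12.5-8.3))
Wq = 8.3/(12.5 × 4.20)
Wq = 0.1581 seconds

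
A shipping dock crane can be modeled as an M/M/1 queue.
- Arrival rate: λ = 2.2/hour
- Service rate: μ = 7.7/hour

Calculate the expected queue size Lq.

ρ = λ/μ = 2.2/7.7 = 0.2857
For M/M/1: Lq = λ²/(μ(μ-λ))
Lq = 4.84/(7.7 × 5.50)
Lq = 0.1143 containers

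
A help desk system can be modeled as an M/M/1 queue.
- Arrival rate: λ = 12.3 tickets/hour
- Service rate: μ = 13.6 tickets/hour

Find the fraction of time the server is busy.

Server utilization: ρ = λ/μ
ρ = 12.3/13.6 = 0.9044
The server is busy 90.44% of the time.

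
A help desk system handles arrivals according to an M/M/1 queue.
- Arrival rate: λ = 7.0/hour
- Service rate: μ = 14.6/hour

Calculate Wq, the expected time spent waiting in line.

First, compute utilization: ρ = λ/μ = 7.0/14.6 = 0.4795
For M/M/1: Wq = λ/(μ(μ-λ))
Wq = 7.0/(14.6 × (14.6-7.0))
Wq = 7.0/(14.6 × 7.60)
Wq = 0.06309 hours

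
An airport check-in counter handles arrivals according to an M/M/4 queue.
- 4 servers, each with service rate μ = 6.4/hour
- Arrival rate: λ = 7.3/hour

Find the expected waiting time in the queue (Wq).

Traffic intensity: ρ = λ/(cμ) = 7.3/(4×6.4) = 0.2852
Since ρ = 0.2852 < 1, system is stable.
Offered load a = λ/μ = cρ = 7.3/6.4 = 1.1406
P₀ = [ Σₙ₌₀^3 aⁿ/n! + a^4/(4!(1-ρ)) ]⁻¹
Σ = a^0/0! + a^1/1! + a^2/2! + a^3/3! = 1.00000 + 1.14062 + 0.650513 + 0.247330 = 3.0385
a^4/(4!(1-ρ)) = 1.6927/(24 × 0.71484) = 0.09866
P₀ = 1/(3.0385 + 0.09866) = 0.3188
Lq = P₀·a^4·ρ / (4!(1-ρ)²) = 0.3188 × 1.6927 × 0.2852 / (24 × 0.5110) = 0.01255
Wq = Lq/λ = 0.01255/7.3 = 0.001719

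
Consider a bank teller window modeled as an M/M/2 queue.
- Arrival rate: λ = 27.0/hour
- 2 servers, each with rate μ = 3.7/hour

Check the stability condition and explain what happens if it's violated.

Stability requires ρ = λ/(cμ) < 1
ρ = 27.0/(2 × 3.7) = 27.0/7.40 = 3.6486
Since 3.6486 ≥ 1, the system is UNSTABLE.
Need c > λ/μ = 27.0/3.7 = 7.30.
Minimum servers needed: c = 8.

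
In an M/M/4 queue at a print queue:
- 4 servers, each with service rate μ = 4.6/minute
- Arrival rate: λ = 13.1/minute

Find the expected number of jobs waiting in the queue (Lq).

Traffic intensity: ρ = λ/(cμ) = 13.1/(4×4.6) = 0.7120
Since ρ = 0.7120 < 1, system is stable.
Offered load a = λ/μ = cρ = 13.1/4.6 = 2.8478
P₀ = [ Σₙ₌₀^3 aⁿ/n! + a^4/(4!(1-ρ)) ]⁻¹
Σ = a^0/0! + a^1/1! + a^2/2! + a^3/3! = 1.000000 + 2.847826 + 4.055057 + 3.849365 = 11.7522
a^4/(4!(1-ρ)) = 65.7739/(24 × 0.288043) = 9.5145
P₀ = 1/(11.7522 + 9.5145) = 0.04702
Lq = P₀·a^4·ρ / (4!(1-ρ)²) = 0.04702 × 65.7739 × 0.7120 / (24 × 0.08297) = 1.1058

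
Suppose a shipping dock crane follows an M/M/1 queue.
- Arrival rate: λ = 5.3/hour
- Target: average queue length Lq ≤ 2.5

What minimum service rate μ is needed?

For M/M/1: Lq = λ²/(μ(μ-λ))
Need Lq ≤ 2.5, i.e. μ(μ-λ) ≥ λ²/2.5
μ² - 5.3μ - 28.09/2.5 ≥ 0  →  μ² - 5.3μ - 11.2360 ≥ 0
Quadratic formula (positive root): μ = [λ + √(λ² + 4×11.2360)]/2
Discriminant: 28.09 + 4×11.2360 = 73.0340, √73.0340 = 8.5460
μ ≥ (5.3 + 8.5460)/2 = 6.9230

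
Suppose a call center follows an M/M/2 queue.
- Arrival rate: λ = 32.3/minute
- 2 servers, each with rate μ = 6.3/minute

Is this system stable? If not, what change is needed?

Stability requires ρ = λ/(cμ) < 1
ρ = 32.3/(2 × 6.3) = 32.3/12.60 = 2.5635
Since 2.5635 ≥ 1, the system is UNSTABLE.
Need c > λ/μ = 32.3/6.3 = 5.13.
Minimum servers needed: c = 6.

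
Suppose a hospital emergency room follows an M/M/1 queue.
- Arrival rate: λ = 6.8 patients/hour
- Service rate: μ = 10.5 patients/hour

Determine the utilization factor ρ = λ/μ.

Server utilization: ρ = λ/μ
ρ = 6.8/10.5 = 0.6476
The server is busy 64.76% of the time.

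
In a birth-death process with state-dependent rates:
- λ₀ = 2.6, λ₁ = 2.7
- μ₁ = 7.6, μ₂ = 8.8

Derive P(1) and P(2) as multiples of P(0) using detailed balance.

Balance equations:
State 0: λ₀P₀ = μ₁P₁ → P₁ = (λ₀/μ₁)P₀ = (2.6/7.6)P₀ = 0.3421P₀
State 1: P₂ = (λ₀λ₁)/(μ₁μ₂)P₀ = (2.6×2.7)/(7.6×8.8)P₀ = 0.1050P₀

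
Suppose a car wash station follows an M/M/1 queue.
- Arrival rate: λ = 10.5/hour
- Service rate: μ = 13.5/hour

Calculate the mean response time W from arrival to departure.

First, compute utilization: ρ = λ/μ = 10.5/13.5 = 0.7778
For M/M/1: W = 1/(μ-λ)
W = 1/(13.5-10.5) = 1/3.00
W = 0.3333 hours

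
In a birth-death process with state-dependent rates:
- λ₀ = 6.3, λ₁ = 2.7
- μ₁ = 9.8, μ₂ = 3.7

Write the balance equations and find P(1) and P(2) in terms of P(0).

Balance equations:
State 0: λ₀P₀ = μ₁P₁ → P₁ = (λ₀/μ₁)P₀ = (6.3/9.8)P₀ = 0.6429P₀
State 1: P₂ = (λ₀λ₁)/(μ₁μ₂)P₀ = (6.3×2.7)/(9.8×3.7)P₀ = 0.4691P₀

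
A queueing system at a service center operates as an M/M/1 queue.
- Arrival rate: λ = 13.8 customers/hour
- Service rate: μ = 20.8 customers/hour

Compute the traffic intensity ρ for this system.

Server utilization: ρ = λ/μ
ρ = 13.8/20.8 = 0.6635
The server is busy 66.35% of the time.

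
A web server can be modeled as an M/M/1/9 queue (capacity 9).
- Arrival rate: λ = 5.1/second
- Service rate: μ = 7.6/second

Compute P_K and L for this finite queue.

ρ = λ/μ = 5.1/7.6 = 0.67105
P₀ = (1-ρ)/(1-ρ^(K+1)) = (1-0.67105)/(1-0.67105^10) = 0.32895/0.98148 = 0.3352
P_K = P₀×ρ^K = 0.3352 × 0.67105^9 = 0.3352 × 0.02759 = 0.009248
Blocking probability P_9 = 0.009248 (0.92%)
L = ρ[1 - (K+1)ρ^K + Kρ^(K+1)] / [(1-ρ)(1-ρ^(K+1))]
L = 0.67105 × (1 - 10×0.027593 + 9×0.018516) / ((1 - 0.67105) × (1 - 0.018516)) = 1.8513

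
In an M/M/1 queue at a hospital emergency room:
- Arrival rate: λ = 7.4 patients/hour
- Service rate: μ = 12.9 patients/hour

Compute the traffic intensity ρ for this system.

Server utilization: ρ = λ/μ
ρ = 7.4/12.9 = 0.5736
The server is busy 57.36% of the time.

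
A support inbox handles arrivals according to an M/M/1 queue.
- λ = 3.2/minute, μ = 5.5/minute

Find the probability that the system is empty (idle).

ρ = λ/μ = 3.2/5.5 = 0.5818
P(0) = 1 - ρ = 1 - 0.5818 = 0.4182
The server is idle 41.82% of the time.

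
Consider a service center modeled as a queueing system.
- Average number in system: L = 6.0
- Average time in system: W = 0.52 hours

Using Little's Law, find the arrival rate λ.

Little's Law: L = λW, so λ = L/W
λ = 6.0/0.52 = 11.5385 customers/hour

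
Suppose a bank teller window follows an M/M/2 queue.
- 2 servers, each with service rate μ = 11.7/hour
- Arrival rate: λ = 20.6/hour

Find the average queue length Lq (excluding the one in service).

Traffic intensity: ρ = λ/(cμ) = 20.6/(2×11.7) = 0.8803
Since ρ = 0.8803 < 1, system is stable.
Offered load a = λ/μ = cρ = 20.6/11.7 = 1.7607
P₀ = [ Σₙ₌₀^1 aⁿ/n! + a^2/(2!(1-ρ)) ]⁻¹
Σ = a^0/0! + a^1/1! = 1.0000 + 1.7607 = 2.7607
a^2/(2!(1-ρ)) = 3.10001/(2 × 0.119658) = 12.9536
P₀ = 1/(2.7607 + 12.9536) = 0.06364
Lq = P₀·a^2·ρ / (2!(1-ρ)²) = 0.063636 × 3.1000 × 0.88034 / (2 × 0.014318) = 6.0646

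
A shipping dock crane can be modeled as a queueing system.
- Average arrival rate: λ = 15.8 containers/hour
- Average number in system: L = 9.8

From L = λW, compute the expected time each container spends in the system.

Little's Law: L = λW, so W = L/λ
W = 9.8/15.8 = 0.6203 hours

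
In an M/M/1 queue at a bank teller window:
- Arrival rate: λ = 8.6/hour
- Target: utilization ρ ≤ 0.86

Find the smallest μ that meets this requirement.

ρ = λ/μ, so μ = λ/ρ
μ ≥ 8.6/0.86 = 10.0000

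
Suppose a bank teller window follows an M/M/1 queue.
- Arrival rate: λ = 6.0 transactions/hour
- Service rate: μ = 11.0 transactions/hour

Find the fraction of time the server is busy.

Server utilization: ρ = λ/μ
ρ = 6.0/11.0 = 0.5455
The server is busy 54.55% of the time.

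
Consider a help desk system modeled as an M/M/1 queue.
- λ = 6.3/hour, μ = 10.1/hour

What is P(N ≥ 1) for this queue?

ρ = λ/μ = 6.3/10.1 = 0.6238
P(N ≥ n) = ρⁿ
P(N ≥ 1) = 0.6238^1
P(N ≥ 1) = 0.6238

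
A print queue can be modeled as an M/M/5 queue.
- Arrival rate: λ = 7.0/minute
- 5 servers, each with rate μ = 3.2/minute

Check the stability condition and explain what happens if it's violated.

Stability requires ρ = λ/(cμ) < 1
ρ = 7.0/(5 × 3.2) = 7.0/16.00 = 0.4375
Since 0.4375 < 1, the system is STABLE.
The servers are busy 43.75% of the time.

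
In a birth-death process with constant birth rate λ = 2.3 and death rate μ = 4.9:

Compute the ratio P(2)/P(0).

For constant rates: P(n)/P(0) = (λ/μ)^n
P(2)/P(0) = (2.3/4.9)^2 = 0.4694^2 = 0.2203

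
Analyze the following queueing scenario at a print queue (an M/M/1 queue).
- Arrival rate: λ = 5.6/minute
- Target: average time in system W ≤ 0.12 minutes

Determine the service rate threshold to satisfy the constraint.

For M/M/1: W = 1/(μ-λ)
Need W ≤ 0.12, so 1/(μ-λ) ≤ 0.12
μ - λ ≥ 1/0.12 = 8.3333
μ ≥ 5.6 + 8.3333 = 13.9333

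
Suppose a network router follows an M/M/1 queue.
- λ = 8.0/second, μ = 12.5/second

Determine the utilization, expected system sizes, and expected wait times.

Step 1: ρ = λ/μ = 8.0/12.5 = 0.6400
Step 2: L = λ/(μ-λ) = 8.0/4.50 = 1.7778
Step 3: Lq = λ²/(μ(μ-λ)) = 64.00/(12.5×4.50) = 1.1378
Step 4: W = 1/(μ-λ) = 1/4.50 = 0.22222
Step 5: Wq = λ/(μ(μ-λ)) = 8.0/(12.5×4.50) = 0.1422
Step 6: P(0) = 1-ρ = 0.3600
Verify: L = λW = 8.0×0.22222 = 1.7778 ✔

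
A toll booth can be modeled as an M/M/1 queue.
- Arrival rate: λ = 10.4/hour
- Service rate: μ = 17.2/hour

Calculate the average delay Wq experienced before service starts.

First, compute utilization: ρ = λ/μ = 10.4/17.2 = 0.6047
For M/M/1: Wq = λ/(μ(μ-λ))
Wq = 10.4/(17.2 × (17.2-10.4))
Wq = 10.4/(17.2 × 6.80)
Wq = 0.08892 hours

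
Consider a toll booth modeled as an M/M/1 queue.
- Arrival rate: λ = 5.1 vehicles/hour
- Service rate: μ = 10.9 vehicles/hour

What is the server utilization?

Server utilization: ρ = λ/μ
ρ = 5.1/10.9 = 0.4679
The server is busy 46.79% of the time.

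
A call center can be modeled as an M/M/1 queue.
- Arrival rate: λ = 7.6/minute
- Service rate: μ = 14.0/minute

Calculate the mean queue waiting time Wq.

First, compute utilization: ρ = λ/μ = 7.6/14.0 = 0.5429
For M/M/1: Wq = λ/(μ(μ-λ))
Wq = 7.6/(14.0 × (14.0-7.6))
Wq = 7.6/(14.0 × 6.40)
Wq = 0.08482 minutes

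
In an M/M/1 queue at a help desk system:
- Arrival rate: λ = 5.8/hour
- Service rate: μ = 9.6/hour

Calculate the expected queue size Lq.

ρ = λ/μ = 5.8/9.6 = 0.6042
For M/M/1: Lq = λ²/(μ(μ-λ))
Lq = 33.64/(9.6 × 3.80)
Lq = 0.9221 tickets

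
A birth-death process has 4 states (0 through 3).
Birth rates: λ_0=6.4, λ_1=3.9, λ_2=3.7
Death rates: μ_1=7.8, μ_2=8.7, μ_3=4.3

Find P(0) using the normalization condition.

Ratios P(n)/P(0) = (λ₀···λₙ₋₁)/(μ₁···μₙ):
P(1)/P(0) = (6.4)/(7.8) = 0.8205
P(2)/P(0) = (6.4×3.9)/(7.8×8.7) = 0.3678
P(3)/P(0) = (6.4×3.9×3.7)/(7.8×8.7×4.3) = 0.3165

Normalization: ∑ P(n) = 1
P(0) × (1.0000 + 0.8205 + 0.3678 + 0.3165) = 1
P(0) × 2.5048 = 1
P(0) = 1/2.5048 = 0.3992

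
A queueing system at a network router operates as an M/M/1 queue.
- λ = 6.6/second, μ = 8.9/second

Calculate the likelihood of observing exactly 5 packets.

ρ = λ/μ = 6.6/8.9 = 0.7416
P(n) = (1-ρ)ρⁿ
P(5) = (1-0.7416) × 0.7416^5
P(5) = 0.2584 × 0.2243
P(5) = 0.05796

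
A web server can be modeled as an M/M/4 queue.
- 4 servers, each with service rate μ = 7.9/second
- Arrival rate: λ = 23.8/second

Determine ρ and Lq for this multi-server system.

Traffic intensity: ρ = λ/(cμ) = 23.8/(4×7.9) = 0.7532
Since ρ = 0.7532 < 1, system is stable.
Offered load a = λ/μ = cρ = 23.8/7.9 = 3.0127
P₀ = [ Σₙ₌₀^3 aⁿ/n! + a^4/(4!(1-ρ)) ]⁻¹
Σ = a^0/0! + a^1/1! + a^2/2! + a^3/3! = 1.00000 + 3.01266 + 4.53805 + 4.55720 = 13.1079
a^4/(4!(1-ρ)) = 82.3758/(24 × 0.246835) = 13.9053
P₀ = 1/(13.1079 + 13.9053) = 0.03702
Lq = P₀·a^4·ρ / (4!(1-ρ)²) = 0.03702 × 82.3758 × 0.7532 / (24 × 0.06093) = 1.5707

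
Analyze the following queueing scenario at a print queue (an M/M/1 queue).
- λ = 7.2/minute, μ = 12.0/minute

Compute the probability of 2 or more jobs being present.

ρ = λ/μ = 7.2/12.0 = 0.6000
P(N ≥ n) = ρⁿ
P(N ≥ 2) = 0.6000^2
P(N ≥ 2) = 0.3600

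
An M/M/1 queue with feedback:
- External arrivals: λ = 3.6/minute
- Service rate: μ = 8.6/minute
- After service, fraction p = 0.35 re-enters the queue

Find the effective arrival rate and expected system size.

Effective arrival rate: λ_eff = λ/(1-p) = 3.6/(1-0.35) = 3.6/0.65 = 5.5385
ρ = λ_eff/μ = 5.5385/8.6 = 0.6440
L = ρ/(1-ρ) = 0.6440/(1-0.6440) = 1.8090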